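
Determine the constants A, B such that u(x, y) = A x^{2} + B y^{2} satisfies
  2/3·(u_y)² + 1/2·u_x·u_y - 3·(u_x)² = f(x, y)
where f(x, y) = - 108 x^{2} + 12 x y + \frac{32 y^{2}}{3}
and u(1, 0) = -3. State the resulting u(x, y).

Answer: u(x, y) = - 3 x^{2} - 2 y^{2}

Derivation:
Substitute the ansatz u = A x^{2} + B y^{2} into the left-hand side.
Derivatives of the ansatz:
  u_y = 2 B y
  u_x = 2 A x
Term by term:
  2/3·(u_y)² = \frac{8 B^{2} y^{2}}{3}
  1/2·u_x·u_y = 2 A B x y
  -3·(u_x)² = - 12 A^{2} x^{2}
So the left-hand side equals
  - 12 A^{2} x^{2} + 2 A B x y + \frac{8 B^{2} y^{2}}{3}
This must equal f(x, y) = - 108 x^{2} + 12 x y + \frac{32 y^{2}}{3} identically.
Matching coefficients of the independent functions:
  [x^{2}]:  - 12 A^{2} = -108
  [y^{2}]:  \frac{8 B^{2}}{3} = \frac{32}{3}
  [x y]:  2 A B = 12
These equations allow (A, B) = (-3, -2) or (3, 2).
Impose the point condition(s):
  u(1, 0) = -3  ⟹  A = -3
Only A = -3, B = -2 satisfies everything.
Hence u(x, y) = - 3 x^{2} - 2 y^{2}.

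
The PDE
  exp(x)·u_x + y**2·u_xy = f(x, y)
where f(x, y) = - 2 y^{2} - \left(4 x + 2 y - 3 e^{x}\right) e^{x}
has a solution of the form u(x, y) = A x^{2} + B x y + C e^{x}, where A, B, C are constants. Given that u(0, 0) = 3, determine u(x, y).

Substitute the ansatz u = A x^{2} + B x y + C e^{x} into the left-hand side.
Derivatives of the ansatz:
  u_x = 2 A x + B y + C e^{x}
  u_xy = B
Term by term:
  exp(x)·u_x = 2 A x e^{x} + B y e^{x} + C e^{2 x}
  y**2·u_xy = B y^{2}
So the left-hand side equals
  2 A x e^{x} + B y^{2} + B y e^{x} + C e^{2 x}
This must equal f(x, y) identically; expanded, f = - 4 x e^{x} - 2 y^{2} - 2 y e^{x} + 3 e^{2 x}.
Matching coefficients of the independent functions:
  [y^{2}, y e^{x}]:  B = -2
  [x e^{x}]:  2 A = -4
  [e^{2 x}]:  C = 3
Solving: A = -2, B = -2, C = 3.
Check against the point condition:
  u(0, 0) = 3  ⟹  C = 3  ✓
Hence u(x, y) = - 2 x^{2} - 2 x y + 3 e^{x}.

Answer: u(x, y) = - 2 x^{2} - 2 x y + 3 e^{x}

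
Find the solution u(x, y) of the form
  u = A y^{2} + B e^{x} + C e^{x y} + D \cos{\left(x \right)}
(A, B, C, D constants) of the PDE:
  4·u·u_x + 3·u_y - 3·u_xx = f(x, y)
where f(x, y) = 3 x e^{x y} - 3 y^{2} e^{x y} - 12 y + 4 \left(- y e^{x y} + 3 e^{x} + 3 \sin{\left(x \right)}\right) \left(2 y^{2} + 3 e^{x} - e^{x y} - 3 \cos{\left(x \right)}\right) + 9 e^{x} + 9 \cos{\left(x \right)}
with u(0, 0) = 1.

Answer: u(x, y) = - 2 y^{2} - 3 e^{x} + e^{x y} + 3 \cos{\left(x \right)}

Derivation:
Substitute the ansatz u = A y^{2} + B e^{x} + C e^{x y} + D \cos{\left(x \right)} into the left-hand side.
Derivatives of the ansatz:
  u_x = B e^{x} + C y e^{x y} - D \sin{\left(x \right)}
  u_y = 2 A y + C x e^{x y}
  u_xx = B e^{x} + C y^{2} e^{x y} - D \cos{\left(x \right)}
Term by term:
  4·u·u_x = 4 A B y^{2} e^{x} + 4 A C y^{3} e^{x y} - 4 A D y^{2} \sin{\left(x \right)} + 4 B^{2} e^{2 x} + 4 B C y e^{x} e^{x y} + 4 B C e^{x} e^{x y} - 4 B D e^{x} \sin{\left(x \right)} + 4 B D e^{x} \cos{\left(x \right)} + 4 C^{2} y e^{2 x y} + 4 C D y e^{x y} \cos{\left(x \right)} - 4 C D e^{x y} \sin{\left(x \right)} - 4 D^{2} \sin{\left(x \right)} \cos{\left(x \right)}
  3·u_y = 6 A y + 3 C x e^{x y}
  -3·u_xx = - 3 B e^{x} - 3 C y^{2} e^{x y} + 3 D \cos{\left(x \right)}
So the left-hand side equals
  4 A B y^{2} e^{x} + 4 A C y^{3} e^{x y} - 4 A D y^{2} \sin{\left(x \right)} + 6 A y + 4 B^{2} e^{2 x} + 4 B C y e^{x} e^{x y} + 4 B C e^{x} e^{x y} - 4 B D e^{x} \sin{\left(x \right)} + 4 B D e^{x} \cos{\left(x \right)} - 3 B e^{x} + 4 C^{2} y e^{2 x y} + 4 C D y e^{x y} \cos{\left(x \right)} - 4 C D e^{x y} \sin{\left(x \right)} + 3 C x e^{x y} - 3 C y^{2} e^{x y} - 4 D^{2} \sin{\left(x \right)} \cos{\left(x \right)} + 3 D \cos{\left(x \right)}
This must equal f(x, y) identically; expanded, f = 3 x e^{x y} - 8 y^{3} e^{x y} + 24 y^{2} e^{x} - 3 y^{2} e^{x y} + 24 y^{2} \sin{\left(x \right)} - 12 y e^{x} e^{x y} + 4 y e^{2 x y} + 12 y e^{x y} \cos{\left(x \right)} - 12 y + 36 e^{2 x} - 12 e^{x} e^{x y} + 36 e^{x} \sin{\left(x \right)} - 36 e^{x} \cos{\left(x \right)} + 9 e^{x} - 12 e^{x y} \sin{\left(x \right)} - 36 \sin{\left(x \right)} \cos{\left(x \right)} + 9 \cos{\left(x \right)}.
Matching coefficients of the independent functions:
(each divided by its leading coefficient; functions giving the same equation are listed together)
  [y]:  A + 2 = 0
  [x e^{x y}, y^{2} e^{x y}]:  C - 1 = 0
  [y e^{2 x y}]:  C^{2} - 1 = 0
  [y^{2} e^{x}]:  A B - 6 = 0
  [y^{2} \sin{\left(x \right)}]:  A D + 6 = 0
  [y^{3} e^{x y}]:  A C + 2 = 0
  [e^{x} e^{x y}, y e^{x} e^{x y}]:  B C + 3 = 0
  [e^{x} \sin{\left(x \right)}, e^{x} \cos{\left(x \right)}]:  B D + 9 = 0
  [e^{x y} \sin{\left(x \right)}, y e^{x y} \cos{\left(x \right)}]:  C D - 3 = 0
  [\sin{\left(x \right)} \cos{\left(x \right)}]:  D^{2} - 9 = 0
  [e^{x}]:  B + 3 = 0
  [e^{2 x}]:  B^{2} - 9 = 0
  [\cos{\left(x \right)}]:  D - 3 = 0
Solving: A = -2, B = -3, C = 1, D = 3.
Check against the point condition:
  u(0, 0) = 1  ⟹  B + C + D = 1  ✓
Hence u(x, y) = - 2 y^{2} - 3 e^{x} + e^{x y} + 3 \cos{\left(x \right)}.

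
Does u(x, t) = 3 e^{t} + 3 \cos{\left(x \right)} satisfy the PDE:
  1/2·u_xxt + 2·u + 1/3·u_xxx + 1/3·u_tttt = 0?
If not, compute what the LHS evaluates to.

Evaluate each term of the left-hand side for u = 3 e^{t} + 3 \cos{\left(x \right)}.
Derivatives:
  u_xxt = 0
  u_xxx = 3 \sin{\left(x \right)}
  u_tttt = 3 e^{t}
Terms:
  1/2·u_xxt = 0
  2·u = 6 e^{t} + 6 \cos{\left(x \right)}
  1/3·u_xxx = \sin{\left(x \right)}
  1/3·u_tttt = e^{t}
Sum: LHS = 7 e^{t} + \sin{\left(x \right)} + 6 \cos{\left(x \right)}
Given right-hand side: 0. Difference LHS − RHS = 7 e^{t} + \sin{\left(x \right)} + 6 \cos{\left(x \right)} ≠ 0, so u is not a solution.

Answer: No, the LHS evaluates to 7 e^{t} + \sin{\left(x \right)} + 6 \cos{\left(x \right)}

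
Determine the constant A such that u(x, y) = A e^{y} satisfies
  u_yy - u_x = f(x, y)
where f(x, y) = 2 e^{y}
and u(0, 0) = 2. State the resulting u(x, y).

Answer: u(x, y) = 2 e^{y}

Derivation:
Substitute the ansatz u = A e^{y} into the left-hand side.
Derivatives of the ansatz:
  u_yy = A e^{y}
  u_x = 0
Term by term:
  u_yy = A e^{y}
  -u_x = 0
So the left-hand side equals
  A e^{y}
This must equal f(x, y) = 2 e^{y} identically.
Matching coefficients of the independent functions:
  [e^{y}]:  A = 2
Solving: A = 2.
Check against the point condition:
  u(0, 0) = 2  ⟹  A = 2  ✓
Hence u(x, y) = 2 e^{y}.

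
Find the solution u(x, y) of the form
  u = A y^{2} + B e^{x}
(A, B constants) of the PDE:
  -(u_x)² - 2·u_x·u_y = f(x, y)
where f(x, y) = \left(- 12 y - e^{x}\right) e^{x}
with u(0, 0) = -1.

Substitute the ansatz u = A y^{2} + B e^{x} into the left-hand side.
Derivatives of the ansatz:
  u_x = B e^{x}
  u_y = 2 A y
Term by term:
  -(u_x)² = - B^{2} e^{2 x}
  -2·u_x·u_y = - 4 A B y e^{x}
So the left-hand side equals
  - 4 A B y e^{x} - B^{2} e^{2 x}
This must equal f(x, y) = \left(- 12 y - e^{x}\right) e^{x} identically.
Matching coefficients of the independent functions:
  [y e^{x}]:  - 4 A B = -12
  [e^{2 x}]:  - B^{2} = -1
These equations allow (A, B) = (-3, -1) or (3, 1).
Impose the point condition(s):
  u(0, 0) = -1  ⟹  B = -1
Only A = -3, B = -1 satisfies everything.
Hence u(x, y) = - 3 y^{2} - e^{x}.

Answer: u(x, y) = - 3 y^{2} - e^{x}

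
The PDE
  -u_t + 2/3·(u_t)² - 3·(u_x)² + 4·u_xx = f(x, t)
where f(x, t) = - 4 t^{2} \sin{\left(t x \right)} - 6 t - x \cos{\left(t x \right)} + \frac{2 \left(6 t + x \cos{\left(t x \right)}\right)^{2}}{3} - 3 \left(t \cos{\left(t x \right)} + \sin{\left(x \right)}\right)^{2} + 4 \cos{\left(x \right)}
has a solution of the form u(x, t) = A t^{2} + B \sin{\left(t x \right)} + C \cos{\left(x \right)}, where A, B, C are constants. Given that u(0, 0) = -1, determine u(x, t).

Substitute the ansatz u = A t^{2} + B \sin{\left(t x \right)} + C \cos{\left(x \right)} into the left-hand side.
Derivatives of the ansatz:
  u_t = 2 A t + B x \cos{\left(t x \right)}
  u_x = B t \cos{\left(t x \right)} - C \sin{\left(x \right)}
  u_xx = - B t^{2} \sin{\left(t x \right)} - C \cos{\left(x \right)}
Term by term:
  -u_t = - 2 A t - B x \cos{\left(t x \right)}
  2/3·(u_t)² = \frac{8 A^{2} t^{2}}{3} + \frac{8 A B t x \cos{\left(t x \right)}}{3} + \frac{2 B^{2} x^{2} \cos^{2}{\left(t x \right)}}{3}
  -3·(u_x)² = - 3 B^{2} t^{2} \cos^{2}{\left(t x \right)} + 6 B C t \sin{\left(x \right)} \cos{\left(t x \right)} - 3 C^{2} \sin^{2}{\left(x \right)}
  4·u_xx = - 4 B t^{2} \sin{\left(t x \right)} - 4 C \cos{\left(x \right)}
So the left-hand side equals
  \frac{8 A^{2} t^{2}}{3} + \frac{8 A B t x \cos{\left(t x \right)}}{3} - 2 A t - 3 B^{2} t^{2} \cos^{2}{\left(t x \right)} + \frac{2 B^{2} x^{2} \cos^{2}{\left(t x \right)}}{3} + 6 B C t \sin{\left(x \right)} \cos{\left(t x \right)} - 4 B t^{2} \sin{\left(t x \right)} - B x \cos{\left(t x \right)} - 3 C^{2} \sin^{2}{\left(x \right)} - 4 C \cos{\left(x \right)}
This must equal f(x, t) identically; expanded, f = - 4 t^{2} \sin{\left(t x \right)} - 3 t^{2} \cos^{2}{\left(t x \right)} + 24 t^{2} + 8 t x \cos{\left(t x \right)} - 6 t \sin{\left(x \right)} \cos{\left(t x \right)} - 6 t + \frac{2 x^{2} \cos^{2}{\left(t x \right)}}{3} - x \cos{\left(t x \right)} - 3 \sin^{2}{\left(x \right)} + 4 \cos{\left(x \right)}.
Matching coefficients of the independent functions:
  [t]:  - 2 A = -6
  [t^{2}]:  \frac{8 A^{2}}{3} = 24
  [t^{2} \sin{\left(t x \right)}]:  - 4 B = -4
  [t^{2} \cos^{2}{\left(t x \right)}]:  - 3 B^{2} = -3
  [x \cos{\left(t x \right)}]:  - B = -1
  [x^{2} \cos^{2}{\left(t x \right)}]:  \frac{2 B^{2}}{3} = \frac{2}{3}
  [t x \cos{\left(t x \right)}]:  \frac{8 A B}{3} = 8
  [t \sin{\left(x \right)} \cos{\left(t x \right)}]:  6 B C = -6
  [\sin^{2}{\left(x \right)}]:  - 3 C^{2} = -3
  [\cos{\left(x \right)}]:  - 4 C = 4
Solving: A = 3, B = 1, C = -1.
Check against the point condition:
  u(0, 0) = -1  ⟹  C = -1  ✓
Hence u(x, t) = 3 t^{2} + \sin{\left(t x \right)} - \cos{\left(x \right)}.

Answer: u(x, t) = 3 t^{2} + \sin{\left(t x \right)} - \cos{\left(x \right)}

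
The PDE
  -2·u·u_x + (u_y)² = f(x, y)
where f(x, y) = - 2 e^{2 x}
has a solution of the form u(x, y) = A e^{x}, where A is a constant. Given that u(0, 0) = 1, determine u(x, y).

Substitute the ansatz u = A e^{x} into the left-hand side.
Derivatives of the ansatz:
  u_x = A e^{x}
  u_y = 0
Term by term:
  -2·u·u_x = - 2 A^{2} e^{2 x}
  (u_y)² = 0
So the left-hand side equals
  - 2 A^{2} e^{2 x}
This must equal f(x, y) = - 2 e^{2 x} identically.
Matching coefficients of the independent functions:
  [e^{2 x}]:  - 2 A^{2} = -2
These equations allow (A) = (-1) or (1).
Impose the point condition(s):
  u(0, 0) = 1  ⟹  A = 1
Only A = 1 satisfies everything.
Hence u(x, y) = e^{x}.

Answer: u(x, y) = e^{x}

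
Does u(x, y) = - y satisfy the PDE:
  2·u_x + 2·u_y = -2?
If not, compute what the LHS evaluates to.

Answer: Yes

Derivation:
Evaluate each term of the left-hand side for u = - y.
Derivatives:
  u_x = 0
  u_y = -1
Terms:
  2·u_x = 0
  2·u_y = -2
Sum: LHS = -2
This is exactly the given right-hand side, so u is a solution.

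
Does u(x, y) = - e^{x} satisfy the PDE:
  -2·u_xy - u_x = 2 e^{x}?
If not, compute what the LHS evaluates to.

Evaluate each term of the left-hand side for u = - e^{x}.
Derivatives:
  u_xy = 0
  u_x = - e^{x}
Terms:
  -2·u_xy = 0
  -u_x = e^{x}
Sum: LHS = e^{x}
Given right-hand side: 2 e^{x}. Difference LHS − RHS = - e^{x} ≠ 0, so u is not a solution.

Answer: No, the LHS evaluates to e^{x}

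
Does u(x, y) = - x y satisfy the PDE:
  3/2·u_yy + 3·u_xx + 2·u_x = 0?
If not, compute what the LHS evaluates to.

Answer: No, the LHS evaluates to - 2 y

Derivation:
Evaluate each term of the left-hand side for u = - x y.
Derivatives:
  u_yy = 0
  u_xx = 0
  u_x = - y
Terms:
  3/2·u_yy = 0
  3·u_xx = 0
  2·u_x = - 2 y
Sum: LHS = - 2 y
Given right-hand side: 0. Difference LHS − RHS = - 2 y ≠ 0, so u is not a solution.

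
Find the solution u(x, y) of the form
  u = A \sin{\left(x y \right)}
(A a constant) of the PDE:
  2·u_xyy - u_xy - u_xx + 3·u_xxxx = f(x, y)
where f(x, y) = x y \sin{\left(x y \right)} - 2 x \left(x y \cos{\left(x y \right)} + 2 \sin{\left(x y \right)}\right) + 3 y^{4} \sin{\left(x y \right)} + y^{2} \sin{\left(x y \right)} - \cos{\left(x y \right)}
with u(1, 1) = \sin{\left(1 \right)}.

Substitute the ansatz u = A \sin{\left(x y \right)} into the left-hand side.
Derivatives of the ansatz:
  u_xyy = - A x^{2} y \cos{\left(x y \right)} - 2 A x \sin{\left(x y \right)}
  u_xy = - A x y \sin{\left(x y \right)} + A \cos{\left(x y \right)}
  u_xx = - A y^{2} \sin{\left(x y \right)}
  u_xxxx = A y^{4} \sin{\left(x y \right)}
Term by term:
  2·u_xyy = - 2 A x^{2} y \cos{\left(x y \right)} - 4 A x \sin{\left(x y \right)}
  -u_xy = A x y \sin{\left(x y \right)} - A \cos{\left(x y \right)}
  -u_xx = A y^{2} \sin{\left(x y \right)}
  3·u_xxxx = 3 A y^{4} \sin{\left(x y \right)}
So the left-hand side equals
  - 2 A x^{2} y \cos{\left(x y \right)} + A x y \sin{\left(x y \right)} - 4 A x \sin{\left(x y \right)} + 3 A y^{4} \sin{\left(x y \right)} + A y^{2} \sin{\left(x y \right)} - A \cos{\left(x y \right)}
This must equal f(x, y) identically; expanded, f = - 2 x^{2} y \cos{\left(x y \right)} + x y \sin{\left(x y \right)} - 4 x \sin{\left(x y \right)} + 3 y^{4} \sin{\left(x y \right)} + y^{2} \sin{\left(x y \right)} - \cos{\left(x y \right)}.
Matching coefficients of the independent functions:
  [x \sin{\left(x y \right)}]:  - 4 A = -4
  [y^{2} \sin{\left(x y \right)}, x y \sin{\left(x y \right)}]:  A = 1
  [y^{4} \sin{\left(x y \right)}]:  3 A = 3
  [x^{2} y \cos{\left(x y \right)}]:  - 2 A = -2
  [\cos{\left(x y \right)}]:  - A = -1
Solving: A = 1.
Check against the point condition:
  u(1, 1) = \sin{\left(1 \right)}  ⟹  A \sin{\left(1 \right)} = \sin{\left(1 \right)}  ✓
Hence u(x, y) = \sin{\left(x y \right)}.

Answer: u(x, y) = \sin{\left(x y \right)}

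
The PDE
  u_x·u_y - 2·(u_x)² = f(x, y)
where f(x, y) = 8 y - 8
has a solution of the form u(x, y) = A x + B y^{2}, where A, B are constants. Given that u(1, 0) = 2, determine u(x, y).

Substitute the ansatz u = A x + B y^{2} into the left-hand side.
Derivatives of the ansatz:
  u_x = A
  u_y = 2 B y
Term by term:
  u_x·u_y = 2 A B y
  -2·(u_x)² = - 2 A^{2}
So the left-hand side equals
  - 2 A^{2} + 2 A B y
This must equal f(x, y) = 8 y - 8 identically.
Matching coefficients of the independent functions:
  [constant term]:  - 2 A^{2} = -8
  [y]:  2 A B = 8
These equations allow (A, B) = (-2, -2) or (2, 2).
Impose the point condition(s):
  u(1, 0) = 2  ⟹  A = 2
Only A = 2, B = 2 satisfies everything.
Hence u(x, y) = 2 x + 2 y^{2}.

Answer: u(x, y) = 2 x + 2 y^{2}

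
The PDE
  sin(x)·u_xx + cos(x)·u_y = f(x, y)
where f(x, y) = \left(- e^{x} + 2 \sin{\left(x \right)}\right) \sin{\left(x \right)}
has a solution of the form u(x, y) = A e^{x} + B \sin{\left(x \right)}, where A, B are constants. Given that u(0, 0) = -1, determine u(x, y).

Answer: u(x, y) = - e^{x} - 2 \sin{\left(x \right)}

Derivation:
Substitute the ansatz u = A e^{x} + B \sin{\left(x \right)} into the left-hand side.
Derivatives of the ansatz:
  u_xx = A e^{x} - B \sin{\left(x \right)}
  u_y = 0
Term by term:
  sin(x)·u_xx = A e^{x} \sin{\left(x \right)} - B \sin^{2}{\left(x \right)}
  cos(x)·u_y = 0
So the left-hand side equals
  A e^{x} \sin{\left(x \right)} - B \sin^{2}{\left(x \right)}
This must equal f(x, y) identically; expanded, f = - e^{x} \sin{\left(x \right)} + 2 \sin^{2}{\left(x \right)}.
Matching coefficients of the independent functions:
  [e^{x} \sin{\left(x \right)}]:  A = -1
  [\sin^{2}{\left(x \right)}]:  - B = 2
Solving: A = -1, B = -2.
Check against the point condition:
  u(0, 0) = -1  ⟹  A = -1  ✓
Hence u(x, y) = - e^{x} - 2 \sin{\left(x \right)}.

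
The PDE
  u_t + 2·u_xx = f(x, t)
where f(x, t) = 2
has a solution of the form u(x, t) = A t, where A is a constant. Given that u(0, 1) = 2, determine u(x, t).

Substitute the ansatz u = A t into the left-hand side.
Derivatives of the ansatz:
  u_t = A
  u_xx = 0
Term by term:
  u_t = A
  2·u_xx = 0
So the left-hand side equals
  A
This must equal f(x, t) = 2 identically.
Matching coefficients of the independent functions:
  [constant term]:  A = 2
Solving: A = 2.
Check against the point condition:
  u(0, 1) = 2  ⟹  A = 2  ✓
Hence u(x, t) = 2 t.

Answer: u(x, t) = 2 t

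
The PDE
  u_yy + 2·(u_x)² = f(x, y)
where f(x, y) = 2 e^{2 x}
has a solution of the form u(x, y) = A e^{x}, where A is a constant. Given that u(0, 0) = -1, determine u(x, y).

Answer: u(x, y) = - e^{x}

Derivation:
Substitute the ansatz u = A e^{x} into the left-hand side.
Derivatives of the ansatz:
  u_yy = 0
  u_x = A e^{x}
Term by term:
  u_yy = 0
  2·(u_x)² = 2 A^{2} e^{2 x}
So the left-hand side equals
  2 A^{2} e^{2 x}
This must equal f(x, y) = 2 e^{2 x} identically.
Matching coefficients of the independent functions:
  [e^{2 x}]:  2 A^{2} = 2
These equations allow (A) = (-1) or (1).
Impose the point condition(s):
  u(0, 0) = -1  ⟹  A = -1
Only A = -1 satisfies everything.
Hence u(x, y) = - e^{x}.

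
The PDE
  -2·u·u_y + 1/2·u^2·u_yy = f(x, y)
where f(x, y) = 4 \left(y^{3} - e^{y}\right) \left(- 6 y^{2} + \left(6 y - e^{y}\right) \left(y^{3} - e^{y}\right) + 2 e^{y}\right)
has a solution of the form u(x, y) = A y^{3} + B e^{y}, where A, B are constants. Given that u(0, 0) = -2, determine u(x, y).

Substitute the ansatz u = A y^{3} + B e^{y} into the left-hand side.
Derivatives of the ansatz:
  u_y = 3 A y^{2} + B e^{y}
  u_yy = 6 A y + B e^{y}
Term by term:
  -2·u·u_y = - 6 A^{2} y^{5} - 2 A B y^{3} e^{y} - 6 A B y^{2} e^{y} - 2 B^{2} e^{2 y}
  1/2·u^2·u_yy = 3 A^{3} y^{7} + \frac{A^{2} B y^{6} e^{y}}{2} + 6 A^{2} B y^{4} e^{y} + A B^{2} y^{3} e^{2 y} + 3 A B^{2} y e^{2 y} + \frac{B^{3} e^{3 y}}{2}
So the left-hand side equals
  3 A^{3} y^{7} + \frac{A^{2} B y^{6} e^{y}}{2} + 6 A^{2} B y^{4} e^{y} - 6 A^{2} y^{5} + A B^{2} y^{3} e^{2 y} + 3 A B^{2} y e^{2 y} - 2 A B y^{3} e^{y} - 6 A B y^{2} e^{y} + \frac{B^{3} e^{3 y}}{2} - 2 B^{2} e^{2 y}
This must equal f(x, y) identically; expanded, f = 24 y^{7} - 4 y^{6} e^{y} - 24 y^{5} - 48 y^{4} e^{y} + 8 y^{3} e^{2 y} + 8 y^{3} e^{y} + 24 y^{2} e^{y} + 24 y e^{2 y} - 4 e^{3 y} - 8 e^{2 y}.
Matching coefficients of the independent functions:
  [y^{5}]:  - 6 A^{2} = -24
  [y^{7}]:  3 A^{3} = 24
  [y e^{2 y}]:  3 A B^{2} = 24
  [y^{2} e^{y}]:  - 6 A B = 24
  [y^{3} e^{y}]:  - 2 A B = 8
  [y^{3} e^{2 y}]:  A B^{2} = 8
  [y^{4} e^{y}]:  6 A^{2} B = -48
  [y^{6} e^{y}]:  \frac{A^{2} B}{2} = -4
  [e^{2 y}]:  - 2 B^{2} = -8
  [e^{3 y}]:  \frac{B^{3}}{2} = -4
Solving: A = 2, B = -2.
Check against the point condition:
  u(0, 0) = -2  ⟹  B = -2  ✓
Hence u(x, y) = 2 y^{3} - 2 e^{y}.

Answer: u(x, y) = 2 y^{3} - 2 e^{y}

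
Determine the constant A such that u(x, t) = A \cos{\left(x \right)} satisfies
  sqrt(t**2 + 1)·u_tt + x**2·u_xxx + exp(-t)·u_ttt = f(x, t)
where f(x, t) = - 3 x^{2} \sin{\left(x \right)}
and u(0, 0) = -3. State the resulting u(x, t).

Substitute the ansatz u = A \cos{\left(x \right)} into the left-hand side.
Derivatives of the ansatz:
  u_tt = 0
  u_xxx = A \sin{\left(x \right)}
  u_ttt = 0
Term by term:
  sqrt(t**2 + 1)·u_tt = 0
  x**2·u_xxx = A x^{2} \sin{\left(x \right)}
  exp(-t)·u_ttt = 0
So the left-hand side equals
  A x^{2} \sin{\left(x \right)}
This must equal f(x, t) = - 3 x^{2} \sin{\left(x \right)} identically.
Matching coefficients of the independent functions:
  [x^{2} \sin{\left(x \right)}]:  A = -3
Solving: A = -3.
Check against the point condition:
  u(0, 0) = -3  ⟹  A = -3  ✓
Hence u(x, t) = - 3 \cos{\left(x \right)}.

Answer: u(x, t) = - 3 \cos{\left(x \right)}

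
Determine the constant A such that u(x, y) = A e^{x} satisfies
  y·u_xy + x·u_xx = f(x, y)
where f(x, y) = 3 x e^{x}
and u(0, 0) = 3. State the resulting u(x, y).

Substitute the ansatz u = A e^{x} into the left-hand side.
Derivatives of the ansatz:
  u_xy = 0
  u_xx = A e^{x}
Term by term:
  y·u_xy = 0
  x·u_xx = A x e^{x}
So the left-hand side equals
  A x e^{x}
This must equal f(x, y) = 3 x e^{x} identically.
Matching coefficients of the independent functions:
  [x e^{x}]:  A = 3
Solving: A = 3.
Check against the point condition:
  u(0, 0) = 3  ⟹  A = 3  ✓
Hence u(x, y) = 3 e^{x}.

Answer: u(x, y) = 3 e^{x}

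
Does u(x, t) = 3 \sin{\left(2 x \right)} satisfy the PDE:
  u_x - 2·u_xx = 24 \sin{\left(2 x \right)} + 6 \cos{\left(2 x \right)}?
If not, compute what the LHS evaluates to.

Evaluate each term of the left-hand side for u = 3 \sin{\left(2 x \right)}.
Derivatives:
  u_x = 6 \cos{\left(2 x \right)}
  u_xx = - 12 \sin{\left(2 x \right)}
Terms:
  u_x = 6 \cos{\left(2 x \right)}
  -2·u_xx = 24 \sin{\left(2 x \right)}
Sum: LHS = 24 \sin{\left(2 x \right)} + 6 \cos{\left(2 x \right)}
This is exactly the given right-hand side, so u is a solution.

Answer: Yes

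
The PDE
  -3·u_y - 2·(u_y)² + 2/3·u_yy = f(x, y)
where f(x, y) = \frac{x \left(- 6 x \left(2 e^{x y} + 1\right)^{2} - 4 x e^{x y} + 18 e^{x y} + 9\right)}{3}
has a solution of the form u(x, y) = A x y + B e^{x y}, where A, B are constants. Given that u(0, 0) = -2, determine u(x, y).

Substitute the ansatz u = A x y + B e^{x y} into the left-hand side.
Derivatives of the ansatz:
  u_y = A x + B x e^{x y}
  u_yy = B x^{2} e^{x y}
Term by term:
  -3·u_y = - 3 A x - 3 B x e^{x y}
  -2·(u_y)² = - 2 A^{2} x^{2} - 4 A B x^{2} e^{x y} - 2 B^{2} x^{2} e^{2 x y}
  2/3·u_yy = \frac{2 B x^{2} e^{x y}}{3}
So the left-hand side equals
  - 2 A^{2} x^{2} - 4 A B x^{2} e^{x y} - 3 A x - 2 B^{2} x^{2} e^{2 x y} + \frac{2 B x^{2} e^{x y}}{3} - 3 B x e^{x y}
This must equal f(x, y) identically; expanded, f = - 8 x^{2} e^{2 x y} - \frac{28 x^{2} e^{x y}}{3} - 2 x^{2} + 6 x e^{x y} + 3 x.
Matching coefficients of the independent functions:
  [x]:  - 3 A = 3
  [x^{2}]:  - 2 A^{2} = -2
  [x e^{x y}]:  - 3 B = 6
  [x^{2} e^{x y}]:  - 4 A B + \frac{2 B}{3} = - \frac{28}{3}
  [x^{2} e^{2 x y}]:  - 2 B^{2} = -8
Solving: A = -1, B = -2.
Check against the point condition:
  u(0, 0) = -2  ⟹  B = -2  ✓
Hence u(x, y) = - x y - 2 e^{x y}.

Answer: u(x, y) = - x y - 2 e^{x y}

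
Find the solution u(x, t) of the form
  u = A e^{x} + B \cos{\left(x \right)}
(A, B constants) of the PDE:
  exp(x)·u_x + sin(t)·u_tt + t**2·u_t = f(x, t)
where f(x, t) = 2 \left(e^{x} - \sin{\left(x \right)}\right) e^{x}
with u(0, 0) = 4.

Substitute the ansatz u = A e^{x} + B \cos{\left(x \right)} into the left-hand side.
Derivatives of the ansatz:
  u_x = A e^{x} - B \sin{\left(x \right)}
  u_tt = 0
  u_t = 0
Term by term:
  exp(x)·u_x = A e^{2 x} - B e^{x} \sin{\left(x \right)}
  sin(t)·u_tt = 0
  t**2·u_t = 0
So the left-hand side equals
  A e^{2 x} - B e^{x} \sin{\left(x \right)}
This must equal f(x, t) identically; expanded, f = 2 e^{2 x} - 2 e^{x} \sin{\left(x \right)}.
Matching coefficients of the independent functions:
  [e^{x} \sin{\left(x \right)}]:  - B = -2
  [e^{2 x}]:  A = 2
Solving: A = 2, B = 2.
Check against the point condition:
  u(0, 0) = 4  ⟹  A + B = 4  ✓
Hence u(x, t) = 2 e^{x} + 2 \cos{\left(x \right)}.

Answer: u(x, t) = 2 e^{x} + 2 \cos{\left(x \right)}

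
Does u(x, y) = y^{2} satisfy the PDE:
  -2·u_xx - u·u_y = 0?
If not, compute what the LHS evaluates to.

Answer: No, the LHS evaluates to - 2 y^{3}

Derivation:
Evaluate each term of the left-hand side for u = y^{2}.
Derivatives:
  u_xx = 0
  u_y = 2 y
Terms:
  -2·u_xx = 0
  -u·u_y = - 2 y^{3}
Sum: LHS = - 2 y^{3}
Given right-hand side: 0. Difference LHS − RHS = - 2 y^{3} ≠ 0, so u is not a solution.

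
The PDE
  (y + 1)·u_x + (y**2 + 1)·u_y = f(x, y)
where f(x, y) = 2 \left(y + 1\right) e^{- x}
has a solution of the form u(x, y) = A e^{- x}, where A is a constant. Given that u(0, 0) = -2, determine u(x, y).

Substitute the ansatz u = A e^{- x} into the left-hand side.
Derivatives of the ansatz:
  u_x = - A e^{- x}
  u_y = 0
Term by term:
  (y + 1)·u_x = - A y e^{- x} - A e^{- x}
  (y**2 + 1)·u_y = 0
So the left-hand side equals
  - A y e^{- x} - A e^{- x}
This must equal f(x, y) identically; expanded, f = 2 y e^{- x} + 2 e^{- x}.
Matching coefficients of the independent functions:
  [y e^{- x}, e^{- x}]:  - A = 2
Solving: A = -2.
Check against the point condition:
  u(0, 0) = -2  ⟹  A = -2  ✓
Hence u(x, y) = - 2 e^{- x}.

Answer: u(x, y) = - 2 e^{- x}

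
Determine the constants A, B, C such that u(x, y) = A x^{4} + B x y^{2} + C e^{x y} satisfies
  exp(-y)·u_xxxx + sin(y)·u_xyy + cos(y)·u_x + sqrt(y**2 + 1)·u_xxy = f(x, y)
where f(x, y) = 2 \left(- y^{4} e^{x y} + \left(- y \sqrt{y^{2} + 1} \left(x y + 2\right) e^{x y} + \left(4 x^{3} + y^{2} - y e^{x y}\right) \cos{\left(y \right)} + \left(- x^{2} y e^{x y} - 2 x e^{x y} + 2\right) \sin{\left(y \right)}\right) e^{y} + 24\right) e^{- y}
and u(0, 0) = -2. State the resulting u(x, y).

Answer: u(x, y) = 2 x^{4} + 2 x y^{2} - 2 e^{x y}

Derivation:
Substitute the ansatz u = A x^{4} + B x y^{2} + C e^{x y} into the left-hand side.
Derivatives of the ansatz:
  u_xxxx = 24 A + C y^{4} e^{x y}
  u_xyy = 2 B + C x^{2} y e^{x y} + 2 C x e^{x y}
  u_x = 4 A x^{3} + B y^{2} + C y e^{x y}
  u_xxy = C x y^{2} e^{x y} + 2 C y e^{x y}
Term by term:
  exp(-y)·u_xxxx = 24 A e^{- y} + C y^{4} e^{- y} e^{x y}
  sin(y)·u_xyy = 2 B \sin{\left(y \right)} + C x^{2} y e^{x y} \sin{\left(y \right)} + 2 C x e^{x y} \sin{\left(y \right)}
  cos(y)·u_x = 4 A x^{3} \cos{\left(y \right)} + B y^{2} \cos{\left(y \right)} + C y e^{x y} \cos{\left(y \right)}
  sqrt(y**2 + 1)·u_xxy = C x y^{2} \sqrt{y^{2} + 1} e^{x y} + 2 C y \sqrt{y^{2} + 1} e^{x y}
So the left-hand side equals
  4 A x^{3} \cos{\left(y \right)} + 24 A e^{- y} + B y^{2} \cos{\left(y \right)} + 2 B \sin{\left(y \right)} + C x^{2} y e^{x y} \sin{\left(y \right)} + C x y^{2} \sqrt{y^{2} + 1} e^{x y} + 2 C x e^{x y} \sin{\left(y \right)} + C y^{4} e^{- y} e^{x y} + 2 C y \sqrt{y^{2} + 1} e^{x y} + C y e^{x y} \cos{\left(y \right)}
This must equal f(x, y) identically; expanded, f = 8 x^{3} \cos{\left(y \right)} - 2 x^{2} y e^{x y} \sin{\left(y \right)} - 2 x y^{2} \sqrt{y^{2} + 1} e^{x y} - 4 x e^{x y} \sin{\left(y \right)} - 2 y^{4} e^{- y} e^{x y} + 2 y^{2} \cos{\left(y \right)} - 4 y \sqrt{y^{2} + 1} e^{x y} - 2 y e^{x y} \cos{\left(y \right)} + 4 \sin{\left(y \right)} + 48 e^{- y}.
Matching coefficients of the independent functions:
  [x^{3} \cos{\left(y \right)}]:  4 A = 8
  [y^{2} \cos{\left(y \right)}]:  B = 2
  [x e^{x y} \sin{\left(y \right)}, y \sqrt{y^{2} + 1} e^{x y}]:  2 C = -4
  [y e^{x y} \cos{\left(y \right)}, y^{4} e^{- y} e^{x y}, x y^{2} \sqrt{y^{2} + 1} e^{x y}, x^{2} y e^{x y} \sin{\left(y \right)}]:  C = -2
  [e^{- y}]:  24 A = 48
  [\sin{\left(y \right)}]:  2 B = 4
Solving: A = 2, B = 2, C = -2.
Check against the point condition:
  u(0, 0) = -2  ⟹  C = -2  ✓
Hence u(x, y) = 2 x^{4} + 2 x y^{2} - 2 e^{x y}.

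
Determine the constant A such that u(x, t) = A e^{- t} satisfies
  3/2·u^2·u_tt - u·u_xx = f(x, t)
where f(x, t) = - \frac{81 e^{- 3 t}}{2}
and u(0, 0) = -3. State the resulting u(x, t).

Substitute the ansatz u = A e^{- t} into the left-hand side.
Derivatives of the ansatz:
  u_tt = A e^{- t}
  u_xx = 0
Term by term:
  3/2·u^2·u_tt = \frac{3 A^{3} e^{- 3 t}}{2}
  -u·u_xx = 0
So the left-hand side equals
  \frac{3 A^{3} e^{- 3 t}}{2}
This must equal f(x, t) = - \frac{81 e^{- 3 t}}{2} identically.
Matching coefficients of the independent functions:
  [e^{- 3 t}]:  \frac{3 A^{3}}{2} = - \frac{81}{2}
Solving: A = -3.
Check against the point condition:
  u(0, 0) = -3  ⟹  A = -3  ✓
Hence u(x, t) = - 3 e^{- t}.

Answer: u(x, t) = - 3 e^{- t}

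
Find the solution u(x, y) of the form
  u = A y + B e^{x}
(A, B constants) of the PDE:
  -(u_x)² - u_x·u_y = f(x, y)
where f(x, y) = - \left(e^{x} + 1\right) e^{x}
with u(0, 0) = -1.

Substitute the ansatz u = A y + B e^{x} into the left-hand side.
Derivatives of the ansatz:
  u_x = B e^{x}
  u_y = A
Term by term:
  -(u_x)² = - B^{2} e^{2 x}
  -u_x·u_y = - A B e^{x}
So the left-hand side equals
  - A B e^{x} - B^{2} e^{2 x}
This must equal f(x, y) identically; expanded, f = - e^{2 x} - e^{x}.
Matching coefficients of the independent functions:
  [e^{x}]:  - A B = -1
  [e^{2 x}]:  - B^{2} = -1
These equations allow (A, B) = (-1, -1) or (1, 1).
Impose the point condition(s):
  u(0, 0) = -1  ⟹  B = -1
Only A = -1, B = -1 satisfies everything.
Hence u(x, y) = - y - e^{x}.

Answer: u(x, y) = - y - e^{x}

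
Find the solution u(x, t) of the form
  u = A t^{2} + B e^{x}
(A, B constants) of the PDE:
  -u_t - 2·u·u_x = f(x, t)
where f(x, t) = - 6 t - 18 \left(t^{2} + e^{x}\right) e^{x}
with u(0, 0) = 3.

Substitute the ansatz u = A t^{2} + B e^{x} into the left-hand side.
Derivatives of the ansatz:
  u_t = 2 A t
  u_x = B e^{x}
Term by term:
  -u_t = - 2 A t
  -2·u·u_x = - 2 A B t^{2} e^{x} - 2 B^{2} e^{2 x}
So the left-hand side equals
  - 2 A B t^{2} e^{x} - 2 A t - 2 B^{2} e^{2 x}
This must equal f(x, t) identically; expanded, f = - 18 t^{2} e^{x} - 6 t - 18 e^{2 x}.
Matching coefficients of the independent functions:
  [t]:  - 2 A = -6
  [t^{2} e^{x}]:  - 2 A B = -18
  [e^{2 x}]:  - 2 B^{2} = -18
Solving: A = 3, B = 3.
Check against the point condition:
  u(0, 0) = 3  ⟹  B = 3  ✓
Hence u(x, t) = 3 t^{2} + 3 e^{x}.

Answer: u(x, t) = 3 t^{2} + 3 e^{x}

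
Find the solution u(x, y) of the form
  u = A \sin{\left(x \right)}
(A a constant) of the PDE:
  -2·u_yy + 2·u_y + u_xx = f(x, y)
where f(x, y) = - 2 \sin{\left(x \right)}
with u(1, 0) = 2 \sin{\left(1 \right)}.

Substitute the ansatz u = A \sin{\left(x \right)} into the left-hand side.
Derivatives of the ansatz:
  u_yy = 0
  u_y = 0
  u_xx = - A \sin{\left(x \right)}
Term by term:
  -2·u_yy = 0
  2·u_y = 0
  u_xx = - A \sin{\left(x \right)}
So the left-hand side equals
  - A \sin{\left(x \right)}
This must equal f(x, y) = - 2 \sin{\left(x \right)} identically.
Matching coefficients of the independent functions:
  [\sin{\left(x \right)}]:  - A = -2
Solving: A = 2.
Check against the point condition:
  u(1, 0) = 2 \sin{\left(1 \right)}  ⟹  A \sin{\left(1 \right)} = 2 \sin{\left(1 \right)}  ✓
Hence u(x, y) = 2 \sin{\left(x \right)}.

Answer: u(x, y) = 2 \sin{\left(x \right)}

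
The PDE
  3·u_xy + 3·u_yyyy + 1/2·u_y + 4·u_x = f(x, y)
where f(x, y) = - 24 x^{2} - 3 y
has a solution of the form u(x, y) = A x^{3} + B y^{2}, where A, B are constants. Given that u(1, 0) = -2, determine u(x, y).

Substitute the ansatz u = A x^{3} + B y^{2} into the left-hand side.
Derivatives of the ansatz:
  u_xy = 0
  u_yyyy = 0
  u_y = 2 B y
  u_x = 3 A x^{2}
Term by term:
  3·u_xy = 0
  3·u_yyyy = 0
  1/2·u_y = B y
  4·u_x = 12 A x^{2}
So the left-hand side equals
  12 A x^{2} + B y
This must equal f(x, y) = - 24 x^{2} - 3 y identically.
Matching coefficients of the independent functions:
  [x^{2}]:  12 A = -24
  [y]:  B = -3
Solving: A = -2, B = -3.
Check against the point condition:
  u(1, 0) = -2  ⟹  A = -2  ✓
Hence u(x, y) = - 2 x^{3} - 3 y^{2}.

Answer: u(x, y) = - 2 x^{3} - 3 y^{2}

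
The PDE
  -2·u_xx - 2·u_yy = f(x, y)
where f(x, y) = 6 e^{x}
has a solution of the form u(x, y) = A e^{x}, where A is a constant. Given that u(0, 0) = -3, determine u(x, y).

Substitute the ansatz u = A e^{x} into the left-hand side.
Derivatives of the ansatz:
  u_xx = A e^{x}
  u_yy = 0
Term by term:
  -2·u_xx = - 2 A e^{x}
  -2·u_yy = 0
So the left-hand side equals
  - 2 A e^{x}
This must equal f(x, y) = 6 e^{x} identically.
Matching coefficients of the independent functions:
  [e^{x}]:  - 2 A = 6
Solving: A = -3.
Check against the point condition:
  u(0, 0) = -3  ⟹  A = -3  ✓
Hence u(x, y) = - 3 e^{x}.

Answer: u(x, y) = - 3 e^{x}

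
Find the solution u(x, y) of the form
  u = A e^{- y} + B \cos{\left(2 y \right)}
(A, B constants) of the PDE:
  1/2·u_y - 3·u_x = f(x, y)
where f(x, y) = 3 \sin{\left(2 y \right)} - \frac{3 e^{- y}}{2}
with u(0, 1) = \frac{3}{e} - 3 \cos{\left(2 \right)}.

Answer: u(x, y) = - 3 \cos{\left(2 y \right)} + 3 e^{- y}

Derivation:
Substitute the ansatz u = A e^{- y} + B \cos{\left(2 y \right)} into the left-hand side.
Derivatives of the ansatz:
  u_y = - A e^{- y} - 2 B \sin{\left(2 y \right)}
  u_x = 0
Term by term:
  1/2·u_y = - \frac{A e^{- y}}{2} - B \sin{\left(2 y \right)}
  -3·u_x = 0
So the left-hand side equals
  - \frac{A e^{- y}}{2} - B \sin{\left(2 y \right)}
This must equal f(x, y) = 3 \sin{\left(2 y \right)} - \frac{3 e^{- y}}{2} identically.
Matching coefficients of the independent functions:
  [e^{- y}]:  - \frac{A}{2} = - \frac{3}{2}
  [\sin{\left(2 y \right)}]:  - B = 3
Solving: A = 3, B = -3.
Check against the point condition:
  u(0, 1) = \frac{3}{e} - 3 \cos{\left(2 \right)}  ⟹  \frac{A}{e} + B \cos{\left(2 \right)} = \frac{3}{e} - 3 \cos{\left(2 \right)}  ✓
Hence u(x, y) = - 3 \cos{\left(2 y \right)} + 3 e^{- y}.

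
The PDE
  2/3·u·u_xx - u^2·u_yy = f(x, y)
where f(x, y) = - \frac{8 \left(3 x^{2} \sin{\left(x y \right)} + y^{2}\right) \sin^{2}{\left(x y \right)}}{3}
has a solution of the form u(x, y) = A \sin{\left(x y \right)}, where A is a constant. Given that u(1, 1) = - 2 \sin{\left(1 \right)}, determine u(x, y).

Substitute the ansatz u = A \sin{\left(x y \right)} into the left-hand side.
Derivatives of the ansatz:
  u_xx = - A y^{2} \sin{\left(x y \right)}
  u_yy = - A x^{2} \sin{\left(x y \right)}
Term by term:
  2/3·u·u_xx = - \frac{2 A^{2} y^{2} \sin^{2}{\left(x y \right)}}{3}
  -u^2·u_yy = A^{3} x^{2} \sin^{3}{\left(x y \right)}
So the left-hand side equals
  A^{3} x^{2} \sin^{3}{\left(x y \right)} - \frac{2 A^{2} y^{2} \sin^{2}{\left(x y \right)}}{3}
This must equal f(x, y) identically; expanded, f = - 8 x^{2} \sin^{3}{\left(x y \right)} - \frac{8 y^{2} \sin^{2}{\left(x y \right)}}{3}.
Matching coefficients of the independent functions:
  [x^{2} \sin^{3}{\left(x y \right)}]:  A^{3} = -8
  [y^{2} \sin^{2}{\left(x y \right)}]:  - \frac{2 A^{2}}{3} = - \frac{8}{3}
Solving: A = -2.
Check against the point condition:
  u(1, 1) = - 2 \sin{\left(1 \right)}  ⟹  A \sin{\left(1 \right)} = - 2 \sin{\left(1 \right)}  ✓
Hence u(x, y) = - 2 \sin{\left(x y \right)}.

Answer: u(x, y) = - 2 \sin{\left(x y \right)}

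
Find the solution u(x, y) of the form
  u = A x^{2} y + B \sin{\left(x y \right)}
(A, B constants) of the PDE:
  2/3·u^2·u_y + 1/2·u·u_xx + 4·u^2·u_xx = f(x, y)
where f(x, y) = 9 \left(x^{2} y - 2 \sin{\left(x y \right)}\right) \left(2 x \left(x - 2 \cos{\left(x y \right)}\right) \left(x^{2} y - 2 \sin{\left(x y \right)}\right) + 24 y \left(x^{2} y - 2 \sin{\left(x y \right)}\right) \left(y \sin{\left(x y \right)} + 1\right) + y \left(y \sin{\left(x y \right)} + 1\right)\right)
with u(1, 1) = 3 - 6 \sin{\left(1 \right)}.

Substitute the ansatz u = A x^{2} y + B \sin{\left(x y \right)} into the left-hand side.
Derivatives of the ansatz:
  u_y = A x^{2} + B x \cos{\left(x y \right)}
  u_xx = 2 A y - B y^{2} \sin{\left(x y \right)}
Term by term:
  2/3·u^2·u_y = \frac{2 A^{3} x^{6} y^{2}}{3} + \frac{2 A^{2} B x^{5} y^{2} \cos{\left(x y \right)}}{3} + \frac{4 A^{2} B x^{4} y \sin{\left(x y \right)}}{3} + \frac{4 A B^{2} x^{3} y \sin{\left(x y \right)} \cos{\left(x y \right)}}{3} + \frac{2 A B^{2} x^{2} \sin^{2}{\left(x y \right)}}{3} + \frac{2 B^{3} x \sin^{2}{\left(x y \right)} \cos{\left(x y \right)}}{3}
  1/2·u·u_xx = A^{2} x^{2} y^{2} - \frac{A B x^{2} y^{3} \sin{\left(x y \right)}}{2} + A B y \sin{\left(x y \right)} - \frac{B^{2} y^{2} \sin^{2}{\left(x y \right)}}{2}
  4·u^2·u_xx = 8 A^{3} x^{4} y^{3} - 4 A^{2} B x^{4} y^{4} \sin{\left(x y \right)} + 16 A^{2} B x^{2} y^{2} \sin{\left(x y \right)} - 8 A B^{2} x^{2} y^{3} \sin^{2}{\left(x y \right)} + 8 A B^{2} y \sin^{2}{\left(x y \right)} - 4 B^{3} y^{2} \sin^{3}{\left(x y \right)}
So the left-hand side equals
  \frac{2 A^{3} x^{6} y^{2}}{3} + 8 A^{3} x^{4} y^{3} + \frac{2 A^{2} B x^{5} y^{2} \cos{\left(x y \right)}}{3} - 4 A^{2} B x^{4} y^{4} \sin{\left(x y \right)} + \frac{4 A^{2} B x^{4} y \sin{\left(x y \right)}}{3} + 16 A^{2} B x^{2} y^{2} \sin{\left(x y \right)} + A^{2} x^{2} y^{2} + \frac{4 A B^{2} x^{3} y \sin{\left(x y \right)} \cos{\left(x y \right)}}{3} - 8 A B^{2} x^{2} y^{3} \sin^{2}{\left(x y \right)} + \frac{2 A B^{2} x^{2} \sin^{2}{\left(x y \right)}}{3} + 8 A B^{2} y \sin^{2}{\left(x y \right)} - \frac{A B x^{2} y^{3} \sin{\left(x y \right)}}{2} + A B y \sin{\left(x y \right)} + \frac{2 B^{3} x \sin^{2}{\left(x y \right)} \cos{\left(x y \right)}}{3} - 4 B^{3} y^{2} \sin^{3}{\left(x y \right)} - \frac{B^{2} y^{2} \sin^{2}{\left(x y \right)}}{2}
This must equal f(x, y) identically; expanded, f = 18 x^{6} y^{2} - 36 x^{5} y^{2} \cos{\left(x y \right)} + 216 x^{4} y^{4} \sin{\left(x y \right)} + 216 x^{4} y^{3} - 72 x^{4} y \sin{\left(x y \right)} + 144 x^{3} y \sin{\left(x y \right)} \cos{\left(x y \right)} - 864 x^{2} y^{3} \sin^{2}{\left(x y \right)} + 9 x^{2} y^{3} \sin{\left(x y \right)} - 864 x^{2} y^{2} \sin{\left(x y \right)} + 9 x^{2} y^{2} + 72 x^{2} \sin^{2}{\left(x y \right)} - 144 x \sin^{2}{\left(x y \right)} \cos{\left(x y \right)} + 864 y^{2} \sin^{3}{\left(x y \right)} - 18 y^{2} \sin^{2}{\left(x y \right)} + 864 y \sin^{2}{\left(x y \right)} - 18 y \sin{\left(x y \right)}.
Matching coefficients of the independent functions:
(each divided by its leading coefficient; functions giving the same equation are listed together)
  [x^{2} y^{2}]:  A^{2} - 9 = 0
  [x^{2} \sin^{2}{\left(x y \right)}, y \sin^{2}{\left(x y \right)}, x^{2} y^{3} \sin^{2}{\left(x y \right)}, …]:  A B^{2} - 108 = 0
  [x^{4} y^{3}, x^{6} y^{2}]:  A^{3} - 27 = 0
  [y \sin{\left(x y \right)}, x^{2} y^{3} \sin{\left(x y \right)}]:  A B + 18 = 0
  [y^{2} \sin^{2}{\left(x y \right)}]:  B^{2} - 36 = 0
  [y^{2} \sin^{3}{\left(x y \right)}, x \sin^{2}{\left(x y \right)} \cos{\left(x y \right)}]:  B^{3} + 216 = 0
  [x^{2} y^{2} \sin{\left(x y \right)}, x^{4} y \sin{\left(x y \right)}, x^{4} y^{4} \sin{\left(x y \right)}, …]:  A^{2} B + 54 = 0
Solving: A = 3, B = -6.
Check against the point condition:
  u(1, 1) = 3 - 6 \sin{\left(1 \right)}  ⟹  A + B \sin{\left(1 \right)} = 3 - 6 \sin{\left(1 \right)}  ✓
Hence u(x, y) = 3 x^{2} y - 6 \sin{\left(x y \right)}.

Answer: u(x, y) = 3 x^{2} y - 6 \sin{\left(x y \right)}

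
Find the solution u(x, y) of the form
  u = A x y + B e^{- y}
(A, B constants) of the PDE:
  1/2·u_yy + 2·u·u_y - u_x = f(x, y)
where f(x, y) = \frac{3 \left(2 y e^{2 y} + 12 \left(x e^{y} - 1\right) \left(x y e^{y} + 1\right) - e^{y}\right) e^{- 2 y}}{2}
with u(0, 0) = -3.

Substitute the ansatz u = A x y + B e^{- y} into the left-hand side.
Derivatives of the ansatz:
  u_yy = B e^{- y}
  u_y = A x - B e^{- y}
  u_x = A y
Term by term:
  1/2·u_yy = \frac{B e^{- y}}{2}
  2·u·u_y = 2 A^{2} x^{2} y - 2 A B x y e^{- y} + 2 A B x e^{- y} - 2 B^{2} e^{- 2 y}
  -u_x = - A y
So the left-hand side equals
  2 A^{2} x^{2} y - 2 A B x y e^{- y} + 2 A B x e^{- y} - A y - 2 B^{2} e^{- 2 y} + \frac{B e^{- y}}{2}
This must equal f(x, y) identically; expanded, f = 18 x^{2} y - 18 x y e^{- y} + 18 x e^{- y} + 3 y - \frac{3 e^{- y}}{2} - 18 e^{- 2 y}.
Matching coefficients of the independent functions:
  [y]:  - A = 3
  [x e^{- y}]:  2 A B = 18
  [x^{2} y]:  2 A^{2} = 18
  [x y e^{- y}]:  - 2 A B = -18
  [e^{- 2 y}]:  - 2 B^{2} = -18
  [e^{- y}]:  \frac{B}{2} = - \frac{3}{2}
Solving: A = -3, B = -3.
Check against the point condition:
  u(0, 0) = -3  ⟹  B = -3  ✓
Hence u(x, y) = - 3 x y - 3 e^{- y}.

Answer: u(x, y) = - 3 x y - 3 e^{- y}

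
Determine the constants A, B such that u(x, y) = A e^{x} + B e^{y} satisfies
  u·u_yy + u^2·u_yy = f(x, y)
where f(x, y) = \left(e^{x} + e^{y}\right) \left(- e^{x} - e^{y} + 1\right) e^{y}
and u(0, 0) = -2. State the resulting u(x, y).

Answer: u(x, y) = - e^{x} - e^{y}

Derivation:
Substitute the ansatz u = A e^{x} + B e^{y} into the left-hand side.
Derivatives of the ansatz:
  u_yy = B e^{y}
Term by term:
  u·u_yy = A B e^{x} e^{y} + B^{2} e^{2 y}
  u^2·u_yy = A^{2} B e^{2 x} e^{y} + 2 A B^{2} e^{x} e^{2 y} + B^{3} e^{3 y}
So the left-hand side equals
  A^{2} B e^{2 x} e^{y} + 2 A B^{2} e^{x} e^{2 y} + A B e^{x} e^{y} + B^{3} e^{3 y} + B^{2} e^{2 y}
This must equal f(x, y) identically; expanded, f = - e^{2 x} e^{y} - 2 e^{x} e^{2 y} + e^{x} e^{y} - e^{3 y} + e^{2 y}.
Matching coefficients of the independent functions:
  [e^{x} e^{y}]:  A B = 1
  [e^{x} e^{2 y}]:  2 A B^{2} = -2
  [e^{2 x} e^{y}]:  A^{2} B = -1
  [e^{2 y}]:  B^{2} = 1
  [e^{3 y}]:  B^{3} = -1
Solving: A = -1, B = -1.
Check against the point condition:
  u(0, 0) = -2  ⟹  A + B = -2  ✓
Hence u(x, y) = - e^{x} - e^{y}.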